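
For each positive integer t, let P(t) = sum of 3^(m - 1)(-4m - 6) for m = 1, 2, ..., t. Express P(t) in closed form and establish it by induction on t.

P(t) = -2·3^t(t + 1) + 2

We claim P(t) = -2·3^t(t + 1) + 2 for all t ≥ 1.
For the base case t = 1: P(1) = -10, and the closed form gives -10. They agree.
Suppose the result is true for t = m, so P(m) = -2·3^m(m + 1) + 2.
Then P(m+1) = P(m) + (3^m(-4m - 10)) = (-2·3^m(m + 1) + 2) + (3^m(-4m - 10)).
Simplifying, P(m+1) = -6·3^m·m - 12·3^m + 2 = -2·3^(m+1)((m+1) + 1) + 2,
which is the closed form with t = m+1.
By the principle of mathematical induction, the result holds for all t ≥ 1.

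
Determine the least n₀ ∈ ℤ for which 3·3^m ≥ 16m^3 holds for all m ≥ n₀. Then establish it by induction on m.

At m = 6: 2187 < 3456, so the inequality fails and n₀ ≥ 7. We prove 3·3^m ≥ 16m^3 for all m ≥ 7.
Base step (m = 7): 3·3^m = 6561 and 16m^3 = 5488, so 6561 ≥ 5488.
Inductive step: suppose the statement holds for some r ≥ 7, so 3·3^r ≥ 16r^3.
Then 3·3^(r + 1) = 3·(3·3^r) ≥ 3·(16r^3).
Also, for r ≥ 7 we have 3·(16r^3) ≥ 16(r+1)^3, since 3 ≥ (1 + 1/r)^3 for all r ≥ 7.
Combining, 3·3^(r + 1) ≥ 16(r+1)^3.
This completes the induction.
Hence the smallest such n₀ is 7.

n₀ = 7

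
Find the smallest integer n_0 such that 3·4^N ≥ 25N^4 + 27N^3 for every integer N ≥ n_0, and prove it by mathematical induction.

n_0 = 8

At N = 7: 49152 < 69286, so the inequality fails and n_0 ≥ 8. We prove 3·4^N ≥ 25N^4 + 27N^3 for all N ≥ 8.
When N = 8: 3·4^N = 196608 and 25N^4 + 27N^3 = 116224, so 196608 ≥ 116224.
Inductive step: suppose the statement holds for some i ≥ 8, so 3·4^i ≥ 25i^4 + 27i^3.
Then 3·4^(i + 1) = 4·(3·4^i) ≥ 4·(25i^4 + 27i^3).
Also, for i ≥ 8 we have 4·(25i^4 + 27i^3) ≥ 25(i+1)^4 + 27(i+1)^3, since 4·(25i^4 + 27i^3) − (25(i+1)^4 + 27(i+1)^3) = 75i^4 - 19i^3 - 231i^2 - 181i - 52, which is nonnegative for all i ≥ 8.
Combining, 3·4^(i + 1) ≥ 25(i+1)^4 + 27(i+1)^3.
By induction, the statement is established for all N ≥ 8.
Hence the smallest such n_0 is 8.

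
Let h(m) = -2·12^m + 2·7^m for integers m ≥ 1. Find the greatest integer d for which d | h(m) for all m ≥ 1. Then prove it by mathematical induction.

Computing the first values: h(1) = -10 and h(2) = -190; gcd(-10, -190) = 10, so d ≤ 10.
We prove 10 | -2·12^m + 2·7^m for all m ≥ 1 by induction on m.
When m = 1: h(1) = -10 = 10·(-1), so 10 | h(1).
Inductive step: suppose the statement holds for some r ≥ 1, i.e. 10 | h(r). Then
h(r+1) − 12·h(r) = (-2·12^(r+1) + 2·7^(r+1)) − 12·(-2·12^r + 2·7^r) = (2)·7^r·(7 − 12) = (-10)·7^r. Since 10 | h(r) by the inductive hypothesis, 10 | 12·h(r); and 10 | -10 since -10 = 10·-1. Therefore 10 | h(r+1).
This completes the induction.
Therefore the largest such d is 10.

d = 10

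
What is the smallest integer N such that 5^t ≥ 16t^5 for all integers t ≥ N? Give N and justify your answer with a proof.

N = 9

At t = 8: 390625 < 524288, so the inequality fails and N ≥ 9. We prove 5^t ≥ 16t^5 for all t ≥ 9.
For the base case t = 9: 5^t = 1953125 and 16t^5 = 944784, so 1953125 ≥ 944784.
Inductive step: suppose the statement holds for some k ≥ 9, so 5^k ≥ 16k^5.
Then 5^(k + 1) = 5·(5^k) ≥ 5·(16k^5).
Also, for k ≥ 9 we have 5·(16k^5) ≥ 16(k+1)^5, since 5 ≥ (1 + 1/k)^5 for all k ≥ 9.
Combining, 5^(k + 1) ≥ 16(k+1)^5.
By the principle of mathematical induction, the result holds for all t ≥ 9.
Hence the smallest such N is 9.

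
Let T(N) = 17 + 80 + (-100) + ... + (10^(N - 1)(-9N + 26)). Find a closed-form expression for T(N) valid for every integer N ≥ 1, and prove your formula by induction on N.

T(N) = 10^N(-N + 3) - 3

We claim T(N) = 10^N(-N + 3) - 3 for all N ≥ 1.
Base step (N = 1): T(1) = 17, and the closed form gives 17. They agree.
Suppose the result is true for N = j, so T(j) = 10^j(-j + 3) - 3.
Then T(j+1) = T(j) + (10^j(-9j + 17)) = (10^j(-j + 3) - 3) + (10^j(-9j + 17)).
Simplifying, T(j+1) = -10·10^j·j + 20·10^j - 3 = 10^(j+1)(-(j+1) + 3) - 3,
which is the closed form with N = j+1.
By induction, the statement is established for all N ≥ 1.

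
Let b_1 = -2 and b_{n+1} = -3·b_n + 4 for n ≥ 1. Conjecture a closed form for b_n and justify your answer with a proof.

b_n = (-3)^n + 1

Computing the first terms: b_1 = -2, b_2 = 10, b_3 = -26. This suggests b_n = (-3)^n + 1.
For the base case n = 1: the formula gives -2 = -2 = b_1.
Inductive step: assume the claim holds for n = k, so b_k = (-3)^k + 1.
Then b_{k+1} = -3·b_k + 4 = -3·((-3)^k + 1) + 4 = (-3)^(k + 1) + 1,
which is the claimed formula at n = k+1.
By induction, the statement is established for all n ≥ 1.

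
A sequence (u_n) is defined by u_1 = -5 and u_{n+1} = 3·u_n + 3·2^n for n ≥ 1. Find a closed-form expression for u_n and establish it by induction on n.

Computing the first terms: u_1 = -5, u_2 = -9, u_3 = -15. This suggests u_n = -3·2^n + 3^(n - 1).
For the base case n = 1: the formula gives -5 = -5 = u_1.
Inductive step: assume the claim holds for n = m, so u_m = -3·2^m + 3^(m - 1).
Then u_{m+1} = 3·u_m + 3·2^m = 3·(-3·2^m + 3^(m - 1)) + 3·2^m = -3·2^(m + 1) + 3^m = -3·2^(m+1) + 3^((m+1) - 1),
which is the claimed formula at n = m+1.
Hence, by induction on n, the claim holds for every n ≥ 1.

u_n = -3·2^n + 3^(n - 1)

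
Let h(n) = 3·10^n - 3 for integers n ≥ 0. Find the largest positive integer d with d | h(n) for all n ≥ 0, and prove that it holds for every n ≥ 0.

d = 27

Computing the first values: h(0) = 0 and h(1) = 27; gcd(0, 27) = 27, so d ≤ 27.
We prove 27 | 3·10^n - 3 for all n ≥ 0 by induction on n.
For the base case n = 0: h(0) = 0 = 27·(0), so 27 | h(0).
Inductive step: assume the claim holds for n = r, i.e. 27 | h(r). Then
h(r+1) = 3·10^(r+1) - 3 = 10·(3·10^r - 3) + 27 = 10·h(r) + 27. The first term is divisible by 27 by the inductive hypothesis, and 27 is divisible by 27. Hence 27 | h(r+1).
This completes the induction.
Therefore the largest such d is 27.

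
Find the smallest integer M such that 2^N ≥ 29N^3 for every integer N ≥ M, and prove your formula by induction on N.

At N = 17: 131072 < 142477, so the inequality fails and M ≥ 18. We prove 2^N ≥ 29N^3 for all N ≥ 18.
Base step (N = 18): 2^N = 262144 and 29N^3 = 169128, so 262144 ≥ 169128.
Inductive step: assume the claim holds for N = r, so 2^r ≥ 29r^3.
Then 2^(r + 1) = 2·(2^r) ≥ 2·(29r^3).
Also, for r ≥ 18 we have 2·(29r^3) ≥ 29(r+1)^3, since 2 ≥ (1 + 1/r)^3 for all r ≥ 18.
Combining, 2^(r + 1) ≥ 29(r+1)^3.
By induction, the statement is established for all N ≥ 18.
Hence the smallest such M is 18.

M = 18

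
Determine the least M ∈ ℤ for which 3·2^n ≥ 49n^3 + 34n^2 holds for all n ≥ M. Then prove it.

M = 17

At n = 16: 196608 < 209408, so the inequality fails and M ≥ 17. We prove 3·2^n ≥ 49n^3 + 34n^2 for all n ≥ 17.
Base step (n = 17): 3·2^n = 393216 and 49n^3 + 34n^2 = 250563, so 393216 ≥ 250563.
Suppose the result is true for n = r, so 3·2^r ≥ 49r^3 + 34r^2.
Then 3·2^(r + 1) = 2·(3·2^r) ≥ 2·(49r^3 + 34r^2).
Also, for r ≥ 17 we have 2·(49r^3 + 34r^2) ≥ 49(r+1)^3 + 34(r+1)^2, since 2·(49r^3 + 34r^2) − (49(r+1)^3 + 34(r+1)^2) = 49r^3 - 113r^2 - 215r - 83, which is nonnegative for all r ≥ 17.
Combining, 3·2^(r + 1) ≥ 49(r+1)^3 + 34(r+1)^2.
This completes the induction.
Hence the smallest such M is 17.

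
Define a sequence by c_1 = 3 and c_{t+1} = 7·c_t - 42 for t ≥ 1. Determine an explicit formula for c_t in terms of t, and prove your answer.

Computing the first terms: c_1 = 3, c_2 = -21, c_3 = -189. This suggests c_t = -4·7^(t - 1) + 7.
Base case (t = 1): the formula gives 3 = 3 = c_1.
Inductive step: assume the claim holds for t = p, so c_p = -4·7^(p - 1) + 7.
Then c_{p+1} = 7·c_p - 42 = 7·(-4·7^(p - 1) + 7) - 42 = -4·7^p + 7 = -4·7^((p+1) - 1) + 7,
which is the claimed formula at t = p+1.
By the principle of mathematical induction, the result holds for all t ≥ 1.

c_t = -4·7^(t - 1) + 7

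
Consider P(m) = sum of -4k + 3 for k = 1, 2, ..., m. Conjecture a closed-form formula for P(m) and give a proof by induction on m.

We claim P(m) = -m(2m - 1) for all m ≥ 1.
When m = 1: P(1) = -1, and the closed form gives -1. They agree.
Inductive step: suppose the statement holds for some k ≥ 1, so P(k) = k(-2k + 1).
Then P(k+1) = P(k) + (-4k - 1) = (k(-2k + 1)) + (-4k - 1).
Simplifying, P(k+1) = -(k + 1)(2k + 1) = -(k+1)(2(k+1) - 1),
which is the closed form with m = k+1.
This completes the induction.

P(m) = -m(2m - 1)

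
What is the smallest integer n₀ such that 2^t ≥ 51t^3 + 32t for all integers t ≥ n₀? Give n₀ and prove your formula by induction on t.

n₀ = 19

At t = 18: 262144 < 298008, so the inequality fails and n₀ ≥ 19. We prove 2^t ≥ 51t^3 + 32t for all t ≥ 19.
Base case (t = 19): 2^t = 524288 and 51t^3 + 32t = 350417, so 524288 ≥ 350417.
Inductive step: assume the claim holds for t = m, so 2^m ≥ 51m^3 + 32m.
Then 2^(m + 1) = 2·(2^m) ≥ 2·(51m^3 + 32m).
Also, for m ≥ 19 we have 2·(51m^3 + 32m) ≥ 51(m+1)^3 + 32(m+1), since 2·(51m^3 + 32m) − (51(m+1)^3 + 32(m+1)) = 51m^3 - 153m^2 - 121m - 83, which is nonnegative for all m ≥ 19.
Combining, 2^(m + 1) ≥ 51(m+1)^3 + 32(m+1).
This completes the induction.
Hence the smallest such n₀ is 19.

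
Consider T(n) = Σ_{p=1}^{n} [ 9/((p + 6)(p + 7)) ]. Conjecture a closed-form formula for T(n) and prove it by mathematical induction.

We claim T(n) = 9n/(7(n + 7)) for all n ≥ 1.
When n = 1: T(1) = 9/56, and the closed form gives 9/56. They agree.
Inductive step: assume the claim holds for n = p, so T(p) = 9p/(7(p + 7)).
Then T(p+1) = T(p) + (9/((p + 7)(p + 8))) = (9p/(7(p + 7))) + (9/((p + 7)(p + 8))).
Simplifying, T(p+1) = 9(p + 1)/(7(p + 8)) = 9(p+1)/(7((p+1) + 7)),
which is the closed form with n = p+1.
This completes the induction.

T(n) = 9n/(7(n + 7))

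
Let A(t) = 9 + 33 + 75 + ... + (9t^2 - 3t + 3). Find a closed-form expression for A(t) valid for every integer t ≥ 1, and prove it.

We claim A(t) = 3t(t^2 + t + 1) for all t ≥ 1.
Base step (t = 1): A(1) = 9, and the closed form gives 9. They agree.
Suppose the result is true for t = m, so A(m) = 3m(m^2 + m + 1).
Then A(m+1) = A(m) + (-3m + 9(m + 1)^2) = (3m(m^2 + m + 1)) + (-3m + 9(m + 1)^2).
Simplifying, A(m+1) = 3(m + 1)(m^2 + 3m + 3) = 3(m+1)((m+1)^2 + (m+1) + 1),
which is the closed form with t = m+1.
By induction, the statement is established for all t ≥ 1.

A(t) = 3t(t^2 + t + 1)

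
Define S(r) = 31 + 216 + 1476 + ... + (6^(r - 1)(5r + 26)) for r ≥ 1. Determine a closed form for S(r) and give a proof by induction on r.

S(r) = 6^r(r + 5) - 5

We claim S(r) = 6^r(r + 5) - 5 for all r ≥ 1.
For the base case r = 1: S(1) = 31, and the closed form gives 31. They agree.
Suppose the result is true for r = k, so S(k) = 6^k(k + 5) - 5.
Then S(k+1) = S(k) + (6^k(5k + 31)) = (6^k(k + 5) - 5) + (6^k(5k + 31)).
Simplifying, S(k+1) = 6^(k + 1)k + 6^(k + 2) - 5 = 6^(k+1)((k+1) + 5) - 5,
which is the closed form with r = k+1.
Hence, by induction on r, the claim holds for every r ≥ 1.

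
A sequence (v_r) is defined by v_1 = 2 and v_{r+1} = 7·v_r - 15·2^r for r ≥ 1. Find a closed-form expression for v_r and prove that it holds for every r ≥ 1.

Computing the first terms: v_1 = 2, v_2 = -16, v_3 = -172. This suggests v_r = 3·2^r - 4·7^(r - 1).
Base step (r = 1): the formula gives 2 = 2 = v_1.
Inductive step: suppose the statement holds for some i ≥ 1, so v_i = 3·2^i - 4·7^(i - 1).
Then v_{i+1} = 7·v_i - 15·2^i = 7·(3·2^i - 4·7^(i - 1)) - 15·2^i = 3·2^(i + 1) - 4·7^i = 3·2^(i+1) - 4·7^((i+1) - 1),
which is the claimed formula at r = i+1.
By the principle of mathematical induction, the result holds for all r ≥ 1.

v_r = 3·2^r - 4·7^(r - 1)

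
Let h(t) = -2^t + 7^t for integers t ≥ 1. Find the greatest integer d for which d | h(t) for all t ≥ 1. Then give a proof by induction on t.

Computing the first values: h(1) = 5 and h(2) = 45; gcd(5, 45) = 5, so d ≤ 5.
We prove 5 | -2^t + 7^t for all t ≥ 1 by induction on t.
For the base case t = 1: h(1) = 5 = 5·(1), so 5 | h(1).
Inductive step: suppose the statement holds for some p ≥ 1, i.e. 5 | h(p). Then
7^{p+1} − 2^{p+1} = 7·7^p − 2·2^p = 7·(7^p − 2^p) + (5)·2^p. The first term is divisible by 5 by the inductive hypothesis, and the second term (5)·2^p is divisible by 5 since 5 | 5. Hence 5 | h(p+1).
This completes the induction.
Therefore the largest such d is 5.

d = 5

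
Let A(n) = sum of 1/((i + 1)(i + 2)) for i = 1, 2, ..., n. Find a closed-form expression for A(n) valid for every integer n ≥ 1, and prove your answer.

We claim A(n) = n/(2(n + 2)) for all n ≥ 1.
When n = 1: A(1) = 1/6, and the closed form gives 1/6. They agree.
Inductive step: assume the claim holds for n = i, so A(i) = i/(2(i + 2)).
Then A(i+1) = A(i) + (1/((i + 2)(i + 3))) = (i/(2(i + 2))) + (1/((i + 2)(i + 3))).
Simplifying, A(i+1) = (i + 1)/(2(i + 3)) = (i+1)/(2((i+1) + 2)),
which is the closed form with n = i+1.
This completes the induction.

A(n) = n/(2(n + 2))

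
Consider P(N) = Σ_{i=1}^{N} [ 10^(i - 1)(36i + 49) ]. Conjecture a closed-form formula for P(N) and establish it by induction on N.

P(N) = 10^N(4N + 5) - 5

We claim P(N) = 10^N(4N + 5) - 5 for all N ≥ 1.
Base step (N = 1): P(1) = 85, and the closed form gives 85. They agree.
Inductive step: suppose the statement holds for some i ≥ 1, so P(i) = 10^i(4i + 5) - 5.
Then P(i+1) = P(i) + (10^i(36i + 85)) = (10^i(4i + 5) - 5) + (10^i(36i + 85)).
Simplifying, P(i+1) = 40·10^i·i + 90·10^i - 5 = 10^(i+1)(4(i+1) + 5) - 5,
which is the closed form with N = i+1.
This completes the induction.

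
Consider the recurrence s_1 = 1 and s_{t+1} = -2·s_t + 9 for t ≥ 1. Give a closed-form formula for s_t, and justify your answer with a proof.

Computing the first terms: s_1 = 1, s_2 = 7, s_3 = -5. This suggests s_t = (-2)^t + 3.
For the base case t = 1: the formula gives 1 = 1 = s_1.
For the inductive step, assume it holds for an arbitrary j ≥ 1, so s_j = (-2)^j + 3.
Then s_{j+1} = -2·s_j + 9 = -2·((-2)^j + 3) + 9 = (-2)^(j + 1) + 3,
which is the claimed formula at t = j+1.
This completes the induction.

s_t = (-2)^t + 3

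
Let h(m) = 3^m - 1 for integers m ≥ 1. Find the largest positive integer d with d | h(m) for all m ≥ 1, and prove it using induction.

Computing the first values: h(1) = 2 and h(2) = 8; gcd(2, 8) = 2, so d ≤ 2.
We prove 2 | 3^m - 1 for all m ≥ 1 by induction on m.
Base case (m = 1): h(1) = 2 = 2·(1), so 2 | h(1).
Inductive step: suppose the statement holds for some p ≥ 1, i.e. 2 | h(p). Then
3^{p+1} − 1^{p+1} = 3·3^p − 1·1^p = 3·(3^p − 1^p) + (2)·1^p. The first term is divisible by 2 by the inductive hypothesis, and the second term (2)·1^p is divisible by 2 since 2 | 2. Hence 2 | h(p+1).
By the principle of mathematical induction, the result holds for all m ≥ 1.
Therefore the largest such d is 2.

d = 2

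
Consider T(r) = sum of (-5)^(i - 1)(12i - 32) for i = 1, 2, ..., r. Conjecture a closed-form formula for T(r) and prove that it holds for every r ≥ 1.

T(r) = (-5)^r(-2r + 5) - 5

We claim T(r) = (-5)^r(-2r + 5) - 5 for all r ≥ 1.
When r = 1: T(1) = -20, and the closed form gives -20. They agree.
Inductive step: assume the claim holds for r = i, so T(i) = (-5)^i(-2i + 5) - 5.
Then T(i+1) = T(i) + ((-5)^i(12i - 20)) = ((-5)^i(-2i + 5) - 5) + ((-5)^i(12i - 20)).
Simplifying, T(i+1) = 10(-5)^i·i - 15(-5)^i - 5 = (-5)^(i+1)(-2(i+1) + 5) - 5,
which is the closed form with r = i+1.
This completes the induction.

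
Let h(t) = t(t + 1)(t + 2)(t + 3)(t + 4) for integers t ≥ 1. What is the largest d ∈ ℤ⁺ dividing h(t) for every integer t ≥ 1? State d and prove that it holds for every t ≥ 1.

d = 120

Computing the first values: h(1) = 120 and h(2) = 720; gcd(120, 720) = 120, so d ≤ 120.
We prove 120 | t(t + 1)(t + 2)(t + 3)(t + 4) for all t ≥ 1 by induction on t.
For the base case t = 1: h(1) = 120 = 120·(1), so 120 | h(1).
For the inductive step, assume it holds for an arbitrary r ≥ 1, i.e. 120 | h(r). Then
h(r+1) − h(r) = (r+1)·(r+2)·(r+3)·(r+4)·(r+5) − r·(r+1)·(r+2)·(r+3)·(r+4) = (r+1)·(r+2)·(r+3)·(r+4)·[(r+5) − r] = 5·(r+1)·(r+2)·(r+3)·(r+4). The product of 4 consecutive integers is divisible by (4)! = 24, so h(r+1) − h(r) is divisible by 5·24 = 120. By the inductive hypothesis 120 | h(r), hence 120 | h(r+1).
By induction, the statement is established for all t ≥ 1.
Therefore the largest such d is 120.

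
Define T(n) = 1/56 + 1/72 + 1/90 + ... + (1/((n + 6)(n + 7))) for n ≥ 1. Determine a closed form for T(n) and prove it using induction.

We claim T(n) = n/(7(n + 7)) for all n ≥ 1.
When n = 1: T(1) = 1/56, and the closed form gives 1/56. They agree.
For the inductive step, assume it holds for an arbitrary k ≥ 1, so T(k) = k/(7(k + 7)).
Then T(k+1) = T(k) + (1/((k + 7)(k + 8))) = (k/(7(k + 7))) + (1/((k + 7)(k + 8))).
Simplifying, T(k+1) = (k + 1)/(7(k + 8)) = (k+1)/(7((k+1) + 7)),
which is the closed form with n = k+1.
Hence, by induction on n, the claim holds for every n ≥ 1.

T(n) = n/(7(n + 7))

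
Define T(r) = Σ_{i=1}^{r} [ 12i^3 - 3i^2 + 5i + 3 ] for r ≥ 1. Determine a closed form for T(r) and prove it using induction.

T(r) = r(3r^3 + 5r^2 + 4r + 5)

We claim T(r) = r(3r^3 + 5r^2 + 4r + 5) for all r ≥ 1.
When r = 1: T(1) = 17, and the closed form gives 17. They agree.
For the inductive step, assume it holds for an arbitrary i ≥ 1, so T(i) = i(3i^3 + 5i^2 + 4i + 5).
Then T(i+1) = T(i) + (12i^3 + 33i^2 + 35i + 17) = (i(3i^3 + 5i^2 + 4i + 5)) + (12i^3 + 33i^2 + 35i + 17).
Simplifying, T(i+1) = (i + 1)(3i^3 + 14i^2 + 23i + 17) = (i+1)(3(i+1)^3 + 5(i+1)^2 + 4(i+1) + 5),
which is the closed form with r = i+1.
Hence, by induction on r, the claim holds for every r ≥ 1.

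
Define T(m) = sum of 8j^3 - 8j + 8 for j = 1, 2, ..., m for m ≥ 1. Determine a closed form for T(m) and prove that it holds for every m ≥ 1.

T(m) = 2m(m^3 + 2m^2 - m + 2)

We claim T(m) = 2m(m^3 + 2m^2 - m + 2) for all m ≥ 1.
Base case (m = 1): T(1) = 8, and the closed form gives 8. They agree.
Suppose the result is true for m = j, so T(j) = 2j(j^3 + 2j^2 - j + 2).
Then T(j+1) = T(j) + (-8j + 8(j + 1)^3) = (2j(j^3 + 2j^2 - j + 2)) + (-8j + 8(j + 1)^3).
Simplifying, T(j+1) = 2(j + 1)(j^3 + 5j^2 + 6j + 4) = 2(j+1)((j+1)^3 + 2(j+1)^2 - (j+1) + 2),
which is the closed form with m = j+1.
This completes the induction.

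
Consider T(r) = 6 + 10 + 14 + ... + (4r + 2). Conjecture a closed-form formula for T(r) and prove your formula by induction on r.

We claim T(r) = 2r(r + 2) for all r ≥ 1.
Base case (r = 1): T(1) = 6, and the closed form gives 6. They agree.
Suppose the result is true for r = i, so T(i) = 2i(i + 2).
Then T(i+1) = T(i) + (4i + 6) = (2i(i + 2)) + (4i + 6).
Simplifying, T(i+1) = 2(i + 1)(i + 3) = 2(i+1)((i+1) + 2),
which is the closed form with r = i+1.
This completes the induction.

T(r) = 2r(r + 2)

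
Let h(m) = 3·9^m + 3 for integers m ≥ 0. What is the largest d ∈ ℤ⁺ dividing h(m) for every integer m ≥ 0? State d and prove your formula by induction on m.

Computing the first values: h(0) = 6 and h(1) = 30; gcd(6, 30) = 6, so d ≤ 6.
We prove 6 | 3·9^m + 3 for all m ≥ 0 by induction on m.
Base case (m = 0): h(0) = 6 = 6·(1), so 6 | h(0).
Inductive step: suppose the statement holds for some p ≥ 0, i.e. 6 | h(p). Then
h(p+1) = 3·9^(p+1) + 3 = 9·(3·9^p + 3) - 24 = 9·h(p) - 24. The first term is divisible by 6 by the inductive hypothesis, and -24 is divisible by 6. Hence 6 | h(p+1).
This completes the induction.
Therefore the largest such d is 6.

d = 6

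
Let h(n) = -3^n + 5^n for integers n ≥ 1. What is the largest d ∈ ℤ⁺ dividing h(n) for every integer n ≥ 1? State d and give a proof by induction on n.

Computing the first values: h(1) = 2 and h(2) = 16; gcd(2, 16) = 2, so d ≤ 2.
We prove 2 | -3^n + 5^n for all n ≥ 1 by induction on n.
Base case (n = 1): h(1) = 2 = 2·(1), so 2 | h(1).
For the inductive step, assume it holds for an arbitrary j ≥ 1, i.e. 2 | h(j). Then
5^{j+1} − 3^{j+1} = 5·5^j − 3·3^j = 5·(5^j − 3^j) + (2)·3^j. The first term is divisible by 2 by the inductive hypothesis, and the second term (2)·3^j is divisible by 2 since 2 | 2. Hence 2 | h(j+1).
By the principle of mathematical induction, the result holds for all n ≥ 1.
Therefore the largest such d is 2.

d = 2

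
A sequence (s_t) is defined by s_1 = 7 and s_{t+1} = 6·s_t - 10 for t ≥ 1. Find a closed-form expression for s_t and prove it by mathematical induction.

s_t = 5·6^(t - 1) + 2

Computing the first terms: s_1 = 7, s_2 = 32, s_3 = 182. This suggests s_t = 5·6^(t - 1) + 2.
Base step (t = 1): the formula gives 7 = 7 = s_1.
Inductive step: assume the claim holds for t = r, so s_r = 5·6^(r - 1) + 2.
Then s_{r+1} = 6·s_r - 10 = 6·(5·6^(r - 1) + 2) - 10 = 5·6^r + 2 = 5·6^((r+1) - 1) + 2,
which is the claimed formula at t = r+1.
By induction, the statement is established for all t ≥ 1.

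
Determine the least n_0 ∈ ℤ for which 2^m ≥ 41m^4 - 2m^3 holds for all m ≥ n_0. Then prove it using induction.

n_0 = 24

At m = 23: 8388608 < 11449147, so the inequality fails and n_0 ≥ 24. We prove 2^m ≥ 41m^4 - 2m^3 for all m ≥ 24.
Base case (m = 24): 2^m = 16777216 and 41m^4 - 2m^3 = 13575168, so 16777216 ≥ 13575168.
Inductive step: assume the claim holds for m = k, so 2^k ≥ 41k^4 - 2k^3.
Then 2^(k + 1) = 2·(2^k) ≥ 2·(41k^4 - 2k^3).
Also, for k ≥ 24 we have 2·(41k^4 - 2k^3) ≥ 41(k+1)^4 - 2(k+1)^3, since 2·(41k^4 - 2k^3) − (41(k+1)^4 - 2(k+1)^3) = 41k^4 - 166k^3 - 240k^2 - 158k - 39, which is nonnegative for all k ≥ 24.
Combining, 2^(k + 1) ≥ 41(k+1)^4 - 2(k+1)^3.
By induction, the statement is established for all m ≥ 24.
Hence the smallest such n_0 is 24.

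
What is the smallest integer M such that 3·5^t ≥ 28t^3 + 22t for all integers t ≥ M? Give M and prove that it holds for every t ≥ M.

At t = 4: 1875 < 1880, so the inequality fails and M ≥ 5. We prove 3·5^t ≥ 28t^3 + 22t for all t ≥ 5.
When t = 5: 3·5^t = 9375 and 28t^3 + 22t = 3610, so 9375 ≥ 3610.
Inductive step: assume the claim holds for t = k, so 3·5^k ≥ 28k^3 + 22k.
Then 3·5^(k + 1) = 5·(3·5^k) ≥ 5·(28k^3 + 22k).
Also, for k ≥ 5 we have 5·(28k^3 + 22k) ≥ 28(k+1)^3 + 22(k+1), since 5·(28k^3 + 22k) − (28(k+1)^3 + 22(k+1)) = 112k^3 - 84k^2 + 4k - 50, which is nonnegative for all k ≥ 5.
Combining, 3·5^(k + 1) ≥ 28(k+1)^3 + 22(k+1).
By induction, the statement is established for all t ≥ 5.
Hence the smallest such M is 5.

M = 5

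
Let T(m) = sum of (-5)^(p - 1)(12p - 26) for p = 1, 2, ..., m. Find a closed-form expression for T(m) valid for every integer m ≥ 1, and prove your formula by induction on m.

We claim T(m) = 2(-5)^m(-m + 2) - 4 for all m ≥ 1.
Base step (m = 1): T(1) = -14, and the closed form gives -14. They agree.
Suppose the result is true for m = p, so T(p) = 2(-5)^p(-p + 2) - 4.
Then T(p+1) = T(p) + ((-5)^p(12p - 14)) = (2(-5)^p(-p + 2) - 4) + ((-5)^p(12p - 14)).
Simplifying, T(p+1) = 10(-5)^p·p - 10(-5)^p - 4 = 2(-5)^(p+1)(-(p+1) + 2) - 4,
which is the closed form with m = p+1.
By induction, the statement is established for all m ≥ 1.

T(m) = 2(-5)^m(-m + 2) - 4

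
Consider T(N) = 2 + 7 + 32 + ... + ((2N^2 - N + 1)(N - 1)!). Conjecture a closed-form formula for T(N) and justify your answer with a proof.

T(N) = (2N + 1)N! - 1

We claim T(N) = (2N + 1)N! - 1 for all N ≥ 1.
For the base case N = 1: T(1) = 2, and the closed form gives 2. They agree.
For the inductive step, assume it holds for an arbitrary j ≥ 1, so T(j) = (2j + 1)j! - 1.
Then T(j+1) = T(j) + ((2j^2 + 3j + 2)j!) = ((2j + 1)j! - 1) + ((2j^2 + 3j + 2)j!).
Simplifying, T(j+1) = (2(j+1) + 1)(j+1)! - 1,
which is the closed form with N = j+1.
By the principle of mathematical induction, the result holds for all N ≥ 1.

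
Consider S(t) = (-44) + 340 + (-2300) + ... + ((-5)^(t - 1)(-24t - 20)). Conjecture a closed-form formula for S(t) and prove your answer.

S(t) = 4(-5)^t(t + 1) - 4

We claim S(t) = 4(-5)^t(t + 1) - 4 for all t ≥ 1.
Base case (t = 1): S(1) = -44, and the closed form gives -44. They agree.
Inductive step: assume the claim holds for t = k, so S(k) = 4(-5)^k(k + 1) - 4.
Then S(k+1) = S(k) + ((-5)^k(-24k - 44)) = (4(-5)^k(k + 1) - 4) + ((-5)^k(-24k - 44)).
Simplifying, S(k+1) = -20(-5)^k·k - 40(-5)^k - 4 = 4(-5)^(k+1)((k+1) + 1) - 4,
which is the closed form with t = k+1.
This completes the induction.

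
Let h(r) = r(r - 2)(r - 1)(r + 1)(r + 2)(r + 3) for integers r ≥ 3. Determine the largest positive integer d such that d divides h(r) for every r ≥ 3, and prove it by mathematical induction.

Computing the first values: h(3) = 720 and h(4) = 5040; gcd(720, 5040) = 720, so d ≤ 720.
We prove 720 | r(r - 2)(r - 1)(r + 1)(r + 2)(r + 3) for all r ≥ 3 by induction on r.
Base case (r = 3): h(3) = 720 = 720·(1), so 720 | h(3).
Inductive step: assume the claim holds for r = m, i.e. 720 | h(m). Then
h(m+1) − h(m) = (m-1)·m·(m+1)·(m+2)·(m+3)·(m+4) − (m-2)·(m-1)·m·(m+1)·(m+2)·(m+3) = (m-1)·m·(m+1)·(m+2)·(m+3)·[(m+4) − (m-2)] = 6·(m-1)·m·(m+1)·(m+2)·(m+3). The product of 5 consecutive integers is divisible by (5)! = 120, so h(m+1) − h(m) is divisible by 6·120 = 720. By the inductive hypothesis 720 | h(m), hence 720 | h(m+1).
By induction, the statement is established for all r ≥ 3.
Therefore the largest such d is 720.

d = 720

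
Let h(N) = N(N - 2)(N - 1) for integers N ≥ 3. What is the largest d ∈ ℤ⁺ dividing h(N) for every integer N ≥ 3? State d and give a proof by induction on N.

Computing the first values: h(3) = 6 and h(4) = 24; gcd(6, 24) = 6, so d ≤ 6.
We prove 6 | N(N - 2)(N - 1) for all N ≥ 3 by induction on N.
Base step (N = 3): h(3) = 6 = 6·(1), so 6 | h(3).
Inductive step: suppose the statement holds for some m ≥ 3, i.e. 6 | h(m). Then
h(m+1) − h(m) = (m-1)·m·(m+1) − (m-2)·(m-1)·m = (m-1)·m·[(m+1) − (m-2)] = 3·(m-1)·m. The product of 2 consecutive integers is divisible by (2)! = 2, so h(m+1) − h(m) is divisible by 3·2 = 6. By the inductive hypothesis 6 | h(m), hence 6 | h(m+1).
This completes the induction.
Therefore the largest such d is 6.

d = 6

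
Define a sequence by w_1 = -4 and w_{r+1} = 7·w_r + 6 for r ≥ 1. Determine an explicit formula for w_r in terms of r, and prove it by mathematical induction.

Computing the first terms: w_1 = -4, w_2 = -22, w_3 = -148. This suggests w_r = -3·7^(r - 1) - 1.
When r = 1: the formula gives -4 = -4 = w_1.
For the inductive step, assume it holds for an arbitrary p ≥ 1, so w_p = -3·7^(p - 1) - 1.
Then w_{p+1} = 7·w_p + 6 = 7·(-3·7^(p - 1) - 1) + 6 = -3·7^p - 1 = -3·7^((p+1) - 1) - 1,
which is the claimed formula at r = p+1.
This completes the induction.

w_r = -3·7^(r - 1) - 1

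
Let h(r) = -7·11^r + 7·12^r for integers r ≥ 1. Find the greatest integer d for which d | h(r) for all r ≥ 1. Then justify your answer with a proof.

d = 7

Computing the first values: h(1) = 7 and h(2) = 161; gcd(7, 161) = 7, so d ≤ 7.
We prove 7 | -7·11^r + 7·12^r for all r ≥ 1 by induction on r.
When r = 1: h(1) = 7 = 7·(1), so 7 | h(1).
For the inductive step, assume it holds for an arbitrary j ≥ 1, i.e. 7 | h(j). Then
h(j+1) − 12·h(j) = (-7·11^(j+1) + 7·12^(j+1)) − 12·(-7·11^j + 7·12^j) = (-7)·11^j·(11 − 12) = (7)·11^j. Since 7 | h(j) by the inductive hypothesis, 7 | 12·h(j); and 7 | 7 since 7 = 7·1. Therefore 7 | h(j+1).
By the principle of mathematical induction, the result holds for all r ≥ 1.
Therefore the largest such d is 7.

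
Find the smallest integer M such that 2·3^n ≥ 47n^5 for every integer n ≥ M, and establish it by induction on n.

M = 16

At n = 15: 28697814 < 35690625, so the inequality fails and M ≥ 16. We prove 2·3^n ≥ 47n^5 for all n ≥ 16.
When n = 16: 2·3^n = 86093442 and 47n^5 = 49283072, so 86093442 ≥ 49283072.
Inductive step: assume the claim holds for n = p, so 2·3^p ≥ 47p^5.
Then 2·3^(p + 1) = 3·(2·3^p) ≥ 3·(47p^5).
Also, for p ≥ 16 we have 3·(47p^5) ≥ 47(p+1)^5, since 3 ≥ (1 + 1/p)^5 for all p ≥ 16.
Combining, 2·3^(p + 1) ≥ 47(p+1)^5.
By the principle of mathematical induction, the result holds for all n ≥ 16.
Hence the smallest such M is 16.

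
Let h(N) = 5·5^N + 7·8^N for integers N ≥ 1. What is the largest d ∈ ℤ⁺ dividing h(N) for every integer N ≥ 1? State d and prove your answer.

Computing the first values: h(1) = 81 and h(2) = 573; gcd(81, 573) = 3, so d ≤ 3.
We prove 3 | 5·5^N + 7·8^N for all N ≥ 1 by induction on N.
When N = 1: h(1) = 81 = 3·(27), so 3 | h(1).
Inductive step: assume the claim holds for N = p, i.e. 3 | h(p). Then
h(p+1) − 8·h(p) = (5·5^(p+1) + 7·8^(p+1)) − 8·(5·5^p + 7·8^p) = (5)·5^p·(5 − 8) = (-15)·5^p. Since 3 | h(p) by the inductive hypothesis, 3 | 8·h(p); and 3 | -15 since -15 = 3·-5. Therefore 3 | h(p+1).
Hence, by induction on N, the claim holds for every N ≥ 1.
Therefore the largest such d is 3.

d = 3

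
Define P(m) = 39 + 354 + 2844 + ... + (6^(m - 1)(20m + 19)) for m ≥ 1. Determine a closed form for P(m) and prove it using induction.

We claim P(m) = 6^m(4m + 3) - 3 for all m ≥ 1.
Base case (m = 1): P(1) = 39, and the closed form gives 39. They agree.
Inductive step: suppose the statement holds for some p ≥ 1, so P(p) = 6^p(4p + 3) - 3.
Then P(p+1) = P(p) + (6^p(20p + 39)) = (6^p(4p + 3) - 3) + (6^p(20p + 39)).
Simplifying, P(p+1) = 24·6^p·p + 42·6^p - 3 = 6^(p+1)(4(p+1) + 3) - 3,
which is the closed form with m = p+1.
This completes the induction.

P(m) = 6^m(4m + 3) - 3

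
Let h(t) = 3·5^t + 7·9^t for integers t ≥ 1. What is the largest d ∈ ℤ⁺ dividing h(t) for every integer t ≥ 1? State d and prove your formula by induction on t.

d = 6

Computing the first values: h(1) = 78 and h(2) = 642; gcd(78, 642) = 6, so d ≤ 6.
We prove 6 | 3·5^t + 7·9^t for all t ≥ 1 by induction on t.
Base step (t = 1): h(1) = 78 = 6·(13), so 6 | h(1).
Inductive step: assume the claim holds for t = m, i.e. 6 | h(m). Then
h(m+1) − 9·h(m) = (3·5^(m+1) + 7·9^(m+1)) − 9·(3·5^m + 7·9^m) = (3)·5^m·(5 − 9) = (-12)·5^m. Since 6 | h(m) by the inductive hypothesis, 6 | 9·h(m); and 6 | -12 since -12 = 6·-2. Therefore 6 | h(m+1).
This completes the induction.
Therefore the largest such d is 6.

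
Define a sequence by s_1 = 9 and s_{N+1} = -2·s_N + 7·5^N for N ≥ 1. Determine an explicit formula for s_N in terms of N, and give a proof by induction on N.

s_N = (-2)^(N + 1) + 5^N

Computing the first terms: s_1 = 9, s_2 = 17, s_3 = 141. This suggests s_N = (-2)^(N + 1) + 5^N.
Base case (N = 1): the formula gives 9 = 9 = s_1.
Inductive step: assume the claim holds for N = i, so s_i = (-2)^(i + 1) + 5^i.
Then s_{i+1} = -2·s_i + 7·5^i = -2·((-2)^(i + 1) + 5^i) + 7·5^i = (-2)^(i + 2) + 5^(i + 1) = (-2)^((i+1) + 1) + 5^(i+1),
which is the claimed formula at N = i+1.
This completes the induction.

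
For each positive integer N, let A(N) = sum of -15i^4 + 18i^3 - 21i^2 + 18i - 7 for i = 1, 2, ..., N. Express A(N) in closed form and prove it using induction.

We claim A(N) = -N(3N^4 + 3N^3 + 3N^2 - 3N + 1) for all N ≥ 1.
When N = 1: A(1) = -7, and the closed form gives -7. They agree.
For the inductive step, assume it holds for an arbitrary i ≥ 1, so A(i) = i(-3i^4 - 3i^3 - 3i^2 + 3i - 1).
Then A(i+1) = A(i) + (-15i^4 - 42i^3 - 57i^2 - 30i - 7) = (i(-3i^4 - 3i^3 - 3i^2 + 3i - 1)) + (-15i^4 - 42i^3 - 57i^2 - 30i - 7).
Simplifying, A(i+1) = -(i + 1)(3i^4 + 15i^3 + 30i^2 + 24i + 7) = -(i+1)(3(i+1)^4 + 3(i+1)^3 + 3(i+1)^2 - 3(i+1) + 1),
which is the closed form with N = i+1.
Hence, by induction on N, the claim holds for every N ≥ 1.

A(N) = -N(3N^4 + 3N^3 + 3N^2 - 3N + 1)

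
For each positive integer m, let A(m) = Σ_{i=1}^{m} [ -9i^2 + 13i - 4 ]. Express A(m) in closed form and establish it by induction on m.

We claim A(m) = -m(m - 1)(3m + 1) for all m ≥ 1.
For the base case m = 1: A(1) = 0, and the closed form gives 0. They agree.
Suppose the result is true for m = i, so A(i) = i(-3i^2 + 2i + 1).
Then A(i+1) = A(i) + (i(-9i - 5)) = (i(-3i^2 + 2i + 1)) + (i(-9i - 5)).
Simplifying, A(i+1) = -i(i + 1)(3i + 4) = -(i+1)((i+1) - 1)(3(i+1) + 1),
which is the closed form with m = i+1.
This completes the induction.

A(m) = -m(m - 1)(3m + 1)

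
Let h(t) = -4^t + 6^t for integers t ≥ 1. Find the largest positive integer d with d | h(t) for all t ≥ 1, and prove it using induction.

Computing the first values: h(1) = 2 and h(2) = 20; gcd(2, 20) = 2, so d ≤ 2.
We prove 2 | -4^t + 6^t for all t ≥ 1 by induction on t.
For the base case t = 1: h(1) = 2 = 2·(1), so 2 | h(1).
For the inductive step, assume it holds for an arbitrary j ≥ 1, i.e. 2 | h(j). Then
6^{j+1} − 4^{j+1} = 6·6^j − 4·4^j = 6·(6^j − 4^j) + (2)·4^j. The first term is divisible by 2 by the inductive hypothesis, and the second term (2)·4^j is divisible by 2 since 2 | 2. Hence 2 | h(j+1).
By the principle of mathematical induction, the result holds for all t ≥ 1.
Therefore the largest such d is 2.

d = 2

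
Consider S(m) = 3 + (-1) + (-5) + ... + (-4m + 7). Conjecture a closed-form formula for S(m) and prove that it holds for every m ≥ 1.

We claim S(m) = -m(2m - 5) for all m ≥ 1.
Base case (m = 1): S(1) = 3, and the closed form gives 3. They agree.
Suppose the result is true for m = p, so S(p) = p(-2p + 5).
Then S(p+1) = S(p) + (-4p + 3) = (p(-2p + 5)) + (-4p + 3).
Simplifying, S(p+1) = -(p + 1)(2p - 3) = -(p+1)(2(p+1) - 5),
which is the closed form with m = p+1.
Hence, by induction on m, the claim holds for every m ≥ 1.

S(m) = -m(2m - 5)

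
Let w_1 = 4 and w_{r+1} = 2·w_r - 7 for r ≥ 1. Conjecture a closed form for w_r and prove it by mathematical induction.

Computing the first terms: w_1 = 4, w_2 = 1, w_3 = -5. This suggests w_r = -3·2^(r - 1) + 7.
When r = 1: the formula gives 4 = 4 = w_1.
Inductive step: suppose the statement holds for some k ≥ 1, so w_k = -3·2^(k - 1) + 7.
Then w_{k+1} = 2·w_k - 7 = 2·(-3·2^(k - 1) + 7) - 7 = -3·2^k + 7 = -3·2^((k+1) - 1) + 7,
which is the claimed formula at r = k+1.
By the principle of mathematical induction, the result holds for all r ≥ 1.

w_r = -3·2^(r - 1) + 7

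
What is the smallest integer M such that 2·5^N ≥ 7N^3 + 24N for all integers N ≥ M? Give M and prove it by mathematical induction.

At N = 3: 250 < 261, so the inequality fails and M ≥ 4. We prove 2·5^N ≥ 7N^3 + 24N for all N ≥ 4.
Base case (N = 4): 2·5^N = 1250 and 7N^3 + 24N = 544, so 1250 ≥ 544.
For the inductive step, assume it holds for an arbitrary r ≥ 4, so 2·5^r ≥ 7r^3 + 24r.
Then 2·5^(r + 1) = 5·(2·5^r) ≥ 5·(7r^3 + 24r).
Also, for r ≥ 4 we have 5·(7r^3 + 24r) ≥ 7(r+1)^3 + 24(r+1), since 5·(7r^3 + 24r) − (7(r+1)^3 + 24(r+1)) = 28r^3 - 21r^2 + 75r - 31, which is nonnegative for all r ≥ 4.
Combining, 2·5^(r + 1) ≥ 7(r+1)^3 + 24(r+1).
This completes the induction.
Hence the smallest such M is 4.

M = 4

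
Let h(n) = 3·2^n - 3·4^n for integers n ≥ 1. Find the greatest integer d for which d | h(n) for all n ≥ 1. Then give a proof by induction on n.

d = 6

Computing the first values: h(1) = -6 and h(2) = -36; gcd(-6, -36) = 6, so d ≤ 6.
We prove 6 | 3·2^n - 3·4^n for all n ≥ 1 by induction on n.
For the base case n = 1: h(1) = -6 = 6·(-1), so 6 | h(1).
Inductive step: suppose the statement holds for some r ≥ 1, i.e. 6 | h(r). Then
h(r+1) − 4·h(r) = (3·2^(r+1) - 3·4^(r+1)) − 4·(3·2^r - 3·4^r) = (3)·2^r·(2 − 4) = (-6)·2^r. Since 6 | h(r) by the inductive hypothesis, 6 | 4·h(r); and 6 | -6 since -6 = 6·-1. Therefore 6 | h(r+1).
This completes the induction.
Therefore the largest such d is 6.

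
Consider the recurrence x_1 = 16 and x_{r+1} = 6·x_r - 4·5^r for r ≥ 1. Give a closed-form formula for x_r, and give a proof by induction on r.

Computing the first terms: x_1 = 16, x_2 = 76, x_3 = 356. This suggests x_r = 4·5^r - 4·6^(r - 1).
For the base case r = 1: the formula gives 16 = 16 = x_1.
Suppose the result is true for r = i, so x_i = 4·5^i - 4·6^(i - 1).
Then x_{i+1} = 6·x_i - 4·5^i = 6·(4·5^i - 4·6^(i - 1)) - 4·5^i = 4·5^(i + 1) - 4·6^i = 4·5^(i+1) - 4·6^((i+1) - 1),
which is the claimed formula at r = i+1.
By the principle of mathematical induction, the result holds for all r ≥ 1.

x_r = 4·5^r - 4·6^(r - 1)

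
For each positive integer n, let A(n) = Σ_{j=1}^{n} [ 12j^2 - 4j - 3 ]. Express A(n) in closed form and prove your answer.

A(n) = n(2n - 1)(2n + 3)

We claim A(n) = n(2n - 1)(2n + 3) for all n ≥ 1.
When n = 1: A(1) = 5, and the closed form gives 5. They agree.
Suppose the result is true for n = j, so A(j) = j(4j^2 + 4j - 3).
Then A(j+1) = A(j) + (12j^2 + 20j + 5) = (j(4j^2 + 4j - 3)) + (12j^2 + 20j + 5).
Simplifying, A(j+1) = (j + 1)(2j + 1)(2j + 5) = (j+1)(2(j+1) - 1)(2(j+1) + 3),
which is the closed form with n = j+1.
By the principle of mathematical induction, the result holds for all n ≥ 1.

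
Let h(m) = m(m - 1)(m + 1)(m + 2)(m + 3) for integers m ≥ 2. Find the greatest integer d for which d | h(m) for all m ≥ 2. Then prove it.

Computing the first values: h(2) = 120 and h(3) = 720; gcd(120, 720) = 120, so d ≤ 120.
We prove 120 | m(m - 1)(m + 1)(m + 2)(m + 3) for all m ≥ 2 by induction on m.
Base case (m = 2): h(2) = 120 = 120·(1), so 120 | h(2).
Suppose the result is true for m = i, i.e. 120 | h(i). Then
h(i+1) − h(i) = i·(i+1)·(i+2)·(i+3)·(i+4) − (i-1)·i·(i+1)·(i+2)·(i+3) = i·(i+1)·(i+2)·(i+3)·[(i+4) − (i-1)] = 5·i·(i+1)·(i+2)·(i+3). The product of 4 consecutive integers is divisible by (4)! = 24, so h(i+1) − h(i) is divisible by 5·24 = 120. By the inductive hypothesis 120 | h(i), hence 120 | h(i+1).
By induction, the statement is established for all m ≥ 2.
Therefore the largest such d is 120.

d = 120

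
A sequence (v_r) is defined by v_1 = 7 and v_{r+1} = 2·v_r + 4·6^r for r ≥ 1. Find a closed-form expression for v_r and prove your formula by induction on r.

v_r = 2^(r - 1) + 6^r

Computing the first terms: v_1 = 7, v_2 = 38, v_3 = 220. This suggests v_r = 2^(r - 1) + 6^r.
Base step (r = 1): the formula gives 7 = 7 = v_1.
Inductive step: suppose the statement holds for some i ≥ 1, so v_i = 2^(i - 1) + 6^i.
Then v_{i+1} = 2·v_i + 4·6^i = 2·(2^(i - 1) + 6^i) + 4·6^i = 2^i + 6^(i + 1) = 2^((i+1) - 1) + 6^(i+1),
which is the claimed formula at r = i+1.
By the principle of mathematical induction, the result holds for all r ≥ 1.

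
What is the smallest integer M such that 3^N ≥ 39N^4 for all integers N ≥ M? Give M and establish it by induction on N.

At N = 12: 531441 < 808704, so the inequality fails and M ≥ 13. We prove 3^N ≥ 39N^4 for all N ≥ 13.
For the base case N = 13: 3^N = 1594323 and 39N^4 = 1113879, so 1594323 ≥ 1113879.
Inductive step: suppose the statement holds for some p ≥ 13, so 3^p ≥ 39p^4.
Then 3^(p + 1) = 3·(3^p) ≥ 3·(39p^4).
Also, for p ≥ 13 we have 3·(39p^4) ≥ 39(p+1)^4, since 3 ≥ (1 + 1/p)^4 for all p ≥ 13.
Combining, 3^(p + 1) ≥ 39(p+1)^4.
By the principle of mathematical induction, the result holds for all N ≥ 13.
Hence the smallest such M is 13.

M = 13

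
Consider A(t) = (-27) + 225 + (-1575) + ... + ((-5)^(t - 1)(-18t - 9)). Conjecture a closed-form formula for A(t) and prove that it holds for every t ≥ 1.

We claim A(t) = (-5)^t(3t + 2) - 2 for all t ≥ 1.
When t = 1: A(1) = -27, and the closed form gives -27. They agree.
Suppose the result is true for t = m, so A(m) = (-5)^m(3m + 2) - 2.
Then A(m+1) = A(m) + ((-5)^m(-18m - 27)) = ((-5)^m(3m + 2) - 2) + ((-5)^m(-18m - 27)).
Simplifying, A(m+1) = -15(-5)^m·m - 25(-5)^m - 2 = (-5)^(m+1)(3(m+1) + 2) - 2,
which is the closed form with t = m+1.
This completes the induction.

A(t) = (-5)^t(3t + 2) - 2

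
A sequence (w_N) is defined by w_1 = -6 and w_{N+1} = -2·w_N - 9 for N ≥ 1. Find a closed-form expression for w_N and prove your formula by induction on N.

w_N = -3(-2)^(N - 1) - 3

Computing the first terms: w_1 = -6, w_2 = 3, w_3 = -15. This suggests w_N = -3(-2)^(N - 1) - 3.
For the base case N = 1: the formula gives -6 = -6 = w_1.
Suppose the result is true for N = p, so w_p = -3(-2)^(p - 1) - 3.
Then w_{p+1} = -2·w_p - 9 = -2·(-3(-2)^(p - 1) - 3) - 9 = -3(-2)^p - 3 = -3(-2)^((p+1) - 1) - 3,
which is the claimed formula at N = p+1.
Hence, by induction on N, the claim holds for every N ≥ 1.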